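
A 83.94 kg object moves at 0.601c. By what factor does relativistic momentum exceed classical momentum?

p_rel = γmv, p_class = mv
Ratio = γ = 1/√(1 - 0.601²) = 1.251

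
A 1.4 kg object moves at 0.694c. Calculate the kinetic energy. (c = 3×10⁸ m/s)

γ = 1/√(1 - 0.694²) = 1.38894
γ - 1 = 0.38894
KE = (γ-1)mc² = 0.38894 × 1.4 × (3×10⁸)² = 4.901×10¹⁶ J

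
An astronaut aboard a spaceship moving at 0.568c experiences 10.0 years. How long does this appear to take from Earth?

Proper time Δt₀ = 10.0 years
γ = 1/√(1 - 0.568²) = 1.215
Δt = γΔt₀ = 1.215 × 10.0 = 12.15 years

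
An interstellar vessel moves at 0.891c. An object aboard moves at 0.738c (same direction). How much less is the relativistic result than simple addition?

Classical: u' + v = 0.738 + 0.891 = 1.629c
Relativistic: u = (0.738 + 0.891)/(1 + 0.657558) = 1.629/1.657558 = 0.9828c
Difference: 1.629 - 0.9828 = 0.6462c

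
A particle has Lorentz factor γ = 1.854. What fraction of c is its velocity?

From γ = 1/√(1 - v²/c²):
1/γ² = 1/1.854² = 0.2909
v²/c² = 1 - 0.2909 = 0.7091
v/c = √(0.7091) = 0.8421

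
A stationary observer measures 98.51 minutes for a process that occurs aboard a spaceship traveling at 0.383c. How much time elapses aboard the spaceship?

Dilated time Δt = 98.51 minutes
γ = 1/√(1 - 0.383²) = 1.0825
Δt₀ = Δt/γ = 98.51/1.0825 = 91.00 minutes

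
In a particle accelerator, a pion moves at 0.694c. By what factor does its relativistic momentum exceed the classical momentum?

p_rel = γmv, p_class = mv
Ratio = γ = 1/√(1 - 0.694²)
= 1/√(0.518364) = 1.389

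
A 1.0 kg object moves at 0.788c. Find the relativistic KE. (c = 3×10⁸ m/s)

γ = 1/√(1 - 0.788²) = 1.6242
γ - 1 = 0.6242
KE = (γ-1)mc² = 0.6242 × 1.0 × (3×10⁸)² = 5.618×10¹⁶ J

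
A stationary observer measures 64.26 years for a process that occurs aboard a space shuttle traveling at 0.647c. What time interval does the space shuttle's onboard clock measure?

Dilated time Δt = 64.26 years
γ = 1/√(1 - 0.647²) = 1.3115
Δt₀ = Δt/γ = 64.26/1.3115 = 49.00 years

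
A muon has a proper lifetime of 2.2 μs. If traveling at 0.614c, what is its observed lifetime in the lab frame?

Proper lifetime τ₀ = 2.2 μs
γ = 1/√(1 - 0.614²) = 1.267
τ = γτ₀ = 1.267 × 2.2 μs = 2.787 μs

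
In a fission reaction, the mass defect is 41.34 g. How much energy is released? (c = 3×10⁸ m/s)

Convert mass defect: Δm = 41.34 g = 0.04134 kg
E = Δm·c² = 0.04134 × (3×10⁸)²
= 0.04134 × 9×10¹⁶ = 3.721×10¹⁵ J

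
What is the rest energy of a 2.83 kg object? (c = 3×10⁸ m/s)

c² = (3×10⁸)² = 9.000×10¹⁶ m²/s²
E₀ = mc² = 2.83 × 9.000×10¹⁶ = 2.547×10¹⁷ J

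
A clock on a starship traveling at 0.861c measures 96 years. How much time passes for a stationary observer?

Proper time Δt₀ = 96 years
γ = 1/√(1 - 0.861²) = 1.9662
Δt = γΔt₀ = 1.9662 × 96 = 188.8 years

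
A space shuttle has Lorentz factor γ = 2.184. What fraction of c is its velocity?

From γ = 1/√(1 - v²/c²):
1/γ² = 1/2.184² = 0.2096
v²/c² = 1 - 0.2096 = 0.7904
v/c = √(0.7904) = 0.8890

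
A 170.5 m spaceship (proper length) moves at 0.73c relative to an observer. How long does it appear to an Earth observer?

Proper length L₀ = 170.5 m
γ = 1/√(1 - 0.73²) = 1.463
L = L₀/γ = 170.5/1.463 = 116.5 m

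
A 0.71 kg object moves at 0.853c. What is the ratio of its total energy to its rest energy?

E = γmc², E₀ = mc²
E/E₀ = γ = 1/√(1 - 0.853²) = 1.916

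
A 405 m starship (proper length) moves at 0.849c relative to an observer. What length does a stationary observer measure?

Proper length L₀ = 405 m
γ = 1/√(1 - 0.849²) = 1.8925
L = L₀/γ = 405/1.8925 = 214.0 m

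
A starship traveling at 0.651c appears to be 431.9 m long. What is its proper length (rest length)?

Contracted length L = 431.9 m
γ = 1/√(1 - 0.651²) = 1.3174
L₀ = γL = 1.3174 × 431.9 = 569.0 m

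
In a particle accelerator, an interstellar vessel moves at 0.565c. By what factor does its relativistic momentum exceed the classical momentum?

p_rel = γmv, p_class = mv
Ratio = γ = 1/√(1 - 0.565²)
= 1/√(0.680775) = 1.212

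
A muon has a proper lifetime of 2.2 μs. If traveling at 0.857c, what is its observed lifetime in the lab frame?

Proper lifetime τ₀ = 2.2 μs
γ = 1/√(1 - 0.857²) = 1.9406
τ = γτ₀ = 1.9406 × 2.2 μs = 4.269 μs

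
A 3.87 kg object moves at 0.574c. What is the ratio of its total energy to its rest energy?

E = γmc², E₀ = mc²
E/E₀ = γ = 1/√(1 - 0.574²) = 1.221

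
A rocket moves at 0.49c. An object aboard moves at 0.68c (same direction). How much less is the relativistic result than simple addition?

Classical: u' + v = 0.68 + 0.49 = 1.17c
Relativistic: u = (0.68 + 0.49)/(1 + 0.3332) = 1.17/1.3332 = 0.8776c
Difference: 1.17 - 0.8776 = 0.2924c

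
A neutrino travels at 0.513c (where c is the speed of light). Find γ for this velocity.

v/c = 0.513, so (v/c)² = 0.263169
1 - (v/c)² = 0.736831
γ = 1/√(0.736831) = 1.165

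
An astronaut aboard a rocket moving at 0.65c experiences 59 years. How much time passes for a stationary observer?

Proper time Δt₀ = 59 years
γ = 1/√(1 - 0.65²) = 1.316
Δt = γΔt₀ = 1.316 × 59 = 77.64 years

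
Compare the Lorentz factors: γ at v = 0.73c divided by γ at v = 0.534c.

γ₁ = 1/√(1 - 0.73²) = 1.463
γ₂ = 1/√(1 - 0.534²) = 1.183
γ₁/γ₂ = 1.463/1.183 = 1.237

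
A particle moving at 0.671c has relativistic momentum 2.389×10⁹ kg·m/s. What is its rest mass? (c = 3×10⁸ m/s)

γ = 1/√(1 - 0.671²) = 1.348695
v = 0.671 × 3×10⁸ = 2.013×10⁸ m/s
m = p/(γv) = 2.389×10⁹/(1.348695 × 2.013×10⁸) = 8.800 kg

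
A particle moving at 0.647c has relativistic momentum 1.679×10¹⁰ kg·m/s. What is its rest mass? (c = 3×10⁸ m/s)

γ = 1/√(1 - 0.647²) = 1.3115
v = 0.647 × 3×10⁸ = 1.941×10⁸ m/s
m = p/(γv) = 1.679×10¹⁰/(1.3115 × 1.941×10⁸) = 65.96 kg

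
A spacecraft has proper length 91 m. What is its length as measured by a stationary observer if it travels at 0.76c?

Proper length L₀ = 91 m
γ = 1/√(1 - 0.76²) = 1.5386
L = L₀/γ = 91/1.5386 = 59.14 m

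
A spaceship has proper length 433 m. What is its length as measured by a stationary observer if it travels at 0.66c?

Proper length L₀ = 433 m
γ = 1/√(1 - 0.66²) = 1.331
L = L₀/γ = 433/1.331 = 325.3 m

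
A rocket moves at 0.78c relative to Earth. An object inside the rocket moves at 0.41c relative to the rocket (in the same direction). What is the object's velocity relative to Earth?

u = (u' + v)/(1 + u'v/c²)
Numerator: 0.41 + 0.78 = 1.19
Denominator: 1 + 0.3198 = 1.3198
u = 1.19/1.3198 = 0.9017c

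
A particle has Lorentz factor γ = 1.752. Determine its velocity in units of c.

From γ = 1/√(1 - v²/c²):
1/γ² = 1/1.752² = 0.3258
v²/c² = 1 - 0.3258 = 0.6742
v/c = √(0.6742) = 0.8211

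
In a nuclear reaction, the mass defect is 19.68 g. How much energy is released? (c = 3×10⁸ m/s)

Convert mass defect: Δm = 19.68 g = 0.01968 kg
E = Δm·c² = 0.01968 × (3×10⁸)²
= 0.01968 × 9×10¹⁶ = 1.771×10¹⁵ J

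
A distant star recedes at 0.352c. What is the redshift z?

β = 0.352
(1+β)/(1-β) = 1.352/0.648 = 2.0864
√(2.0864) = 1.4444
z = 1.4444 - 1 = 0.4444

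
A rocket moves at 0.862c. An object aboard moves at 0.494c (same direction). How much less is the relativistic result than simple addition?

Classical: u' + v = 0.494 + 0.862 = 1.356c
Relativistic: u = (0.494 + 0.862)/(1 + 0.425828) = 1.356/1.425828 = 0.9510c
Difference: 1.356 - 0.9510 = 0.4050c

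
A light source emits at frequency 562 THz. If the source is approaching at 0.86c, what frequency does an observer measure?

β = v/c = 0.86
(1+β)/(1-β) = 1.86/0.14 = 13.286
Doppler factor = √(13.286) = 3.645
f_obs = 562 × 3.645 = 2048 THz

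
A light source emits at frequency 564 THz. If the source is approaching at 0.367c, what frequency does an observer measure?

β = v/c = 0.367
(1+β)/(1-β) = 1.367/0.633 = 2.15956
Doppler factor = √(2.15956) = 1.4695
f_obs = 564 × 1.4695 = 828.8 THz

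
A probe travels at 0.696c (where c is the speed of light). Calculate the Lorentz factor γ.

v/c = 0.696, so (v/c)² = 0.484416
1 - (v/c)² = 0.515584
γ = 1/√(0.515584) = 1.393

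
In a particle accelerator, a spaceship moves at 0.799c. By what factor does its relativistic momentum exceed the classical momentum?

p_rel = γmv, p_class = mv
Ratio = γ = 1/√(1 - 0.799²)
= 1/√(0.361599) = 1.663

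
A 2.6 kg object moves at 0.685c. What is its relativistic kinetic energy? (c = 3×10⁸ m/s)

γ = 1/√(1 - 0.685²) = 1.3726
γ - 1 = 0.3726
KE = (γ-1)mc² = 0.3726 × 2.6 × (3×10⁸)² = 8.719×10¹⁶ J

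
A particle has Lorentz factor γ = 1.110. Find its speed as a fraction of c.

From γ = 1/√(1 - v²/c²):
1/γ² = 1/1.110² = 0.81162
v²/c² = 1 - 0.81162 = 0.18838
v/c = √(0.18838) = 0.4340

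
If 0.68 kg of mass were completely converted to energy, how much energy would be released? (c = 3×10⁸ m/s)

Using E = mc²:
c² = (3×10⁸)² = 9×10¹⁶ m²/s²
E = 0.68 × 9×10¹⁶ = 6.120×10¹⁶ J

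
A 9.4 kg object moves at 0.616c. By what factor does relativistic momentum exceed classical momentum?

p_rel = γmv, p_class = mv
Ratio = γ = 1/√(1 - 0.616²) = 1.269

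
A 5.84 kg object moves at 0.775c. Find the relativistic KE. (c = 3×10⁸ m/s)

γ = 1/√(1 - 0.775²) = 1.5824
γ - 1 = 0.5824
KE = (γ-1)mc² = 0.5824 × 5.84 × (3×10⁸)² = 3.061×10¹⁷ J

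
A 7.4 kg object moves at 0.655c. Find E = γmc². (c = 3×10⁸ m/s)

γ = 1/√(1 - 0.655²) = 1.3234
mc² = 7.4 × (3×10⁸)² = 6.660×10¹⁷ J
E = γmc² = 1.3234 × 6.660×10¹⁷ = 8.814×10¹⁷ J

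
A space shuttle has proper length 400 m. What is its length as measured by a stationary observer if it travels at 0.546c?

Proper length L₀ = 400 m
γ = 1/√(1 - 0.546²) = 1.1936
L = L₀/γ = 400/1.1936 = 335.1 m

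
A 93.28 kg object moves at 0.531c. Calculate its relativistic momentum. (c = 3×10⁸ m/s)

γ = 1/√(1 - 0.531²) = 1.1801
v = 0.531 × 3×10⁸ = 1.593×10⁸ m/s
p = γmv = 1.1801 × 93.28 × 1.593×10⁸ = 1.754×10¹⁰ kg·m/s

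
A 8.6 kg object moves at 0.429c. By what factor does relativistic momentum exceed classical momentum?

p_rel = γmv, p_class = mv
Ratio = γ = 1/√(1 - 0.429²) = 1.107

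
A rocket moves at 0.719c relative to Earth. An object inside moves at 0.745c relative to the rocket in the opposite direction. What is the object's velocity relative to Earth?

Object's velocity in rocket frame is u' = -0.745c
u = (u' + v)/(1 + u'v/c²) = (v - 0.745)/(1 - 0.745·v/c²)
Numerator: 0.719 - 0.745 = -0.026
Denominator: 1 - 0.535655 = 0.464345
u = -0.026/0.464345 = -0.05599c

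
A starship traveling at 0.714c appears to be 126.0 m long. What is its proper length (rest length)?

Contracted length L = 126.0 m
γ = 1/√(1 - 0.714²) = 1.4283
L₀ = γL = 1.4283 × 126.0 = 180.0 m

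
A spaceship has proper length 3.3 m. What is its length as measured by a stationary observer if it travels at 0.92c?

Proper length L₀ = 3.3 m
γ = 1/√(1 - 0.92²) = 2.552
L = L₀/γ = 3.3/2.552 = 1.293 m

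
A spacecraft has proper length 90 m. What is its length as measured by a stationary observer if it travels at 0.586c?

Proper length L₀ = 90 m
γ = 1/√(1 - 0.586²) = 1.234
L = L₀/γ = 90/1.234 = 72.93 m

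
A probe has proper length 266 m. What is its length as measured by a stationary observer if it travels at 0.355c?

Proper length L₀ = 266 m
γ = 1/√(1 - 0.355²) = 1.0697
L = L₀/γ = 266/1.0697 = 248.7 m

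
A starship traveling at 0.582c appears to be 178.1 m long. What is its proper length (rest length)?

Contracted length L = 178.1 m
γ = 1/√(1 - 0.582²) = 1.2297
L₀ = γL = 1.2297 × 178.1 = 219.0 m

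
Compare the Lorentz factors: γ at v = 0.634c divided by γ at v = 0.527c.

γ₁ = 1/√(1 - 0.634²) = 1.293
γ₂ = 1/√(1 - 0.527²) = 1.177
γ₁/γ₂ = 1.293/1.177 = 1.099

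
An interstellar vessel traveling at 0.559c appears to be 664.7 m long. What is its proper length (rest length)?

Contracted length L = 664.7 m
γ = 1/√(1 - 0.559²) = 1.206
L₀ = γL = 1.206 × 664.7 = 801.6 m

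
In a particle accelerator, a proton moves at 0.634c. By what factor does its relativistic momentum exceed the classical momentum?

p_rel = γmv, p_class = mv
Ratio = γ = 1/√(1 - 0.634²)
= 1/√(0.598044) = 1.293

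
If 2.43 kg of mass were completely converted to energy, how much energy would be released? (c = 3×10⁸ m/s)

Using E = mc²:
c² = (3×10⁸)² = 9×10¹⁶ m²/s²
E = 2.43 × 9×10¹⁶ = 2.187×10¹⁷ J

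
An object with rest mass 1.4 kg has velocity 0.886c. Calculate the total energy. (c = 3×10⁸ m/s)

γ = 1/√(1 - 0.886²) = 2.1566
mc² = 1.4 × (3×10⁸)² = 1.260×10¹⁷ J
E = γmc² = 2.1566 × 1.260×10¹⁷ = 2.717×10¹⁷ J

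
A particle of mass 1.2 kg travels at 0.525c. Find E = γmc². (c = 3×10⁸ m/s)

γ = 1/√(1 - 0.525²) = 1.175
mc² = 1.2 × (3×10⁸)² = 1.080×10¹⁷ J
E = γmc² = 1.175 × 1.080×10¹⁷ = 1.269×10¹⁷ J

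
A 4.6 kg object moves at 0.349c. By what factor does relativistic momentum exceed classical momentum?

p_rel = γmv, p_class = mv
Ratio = γ = 1/√(1 - 0.349²) = 1.067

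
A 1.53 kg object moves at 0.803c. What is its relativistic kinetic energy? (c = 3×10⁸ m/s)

γ = 1/√(1 - 0.803²) = 1.6779
γ - 1 = 0.6779
KE = (γ-1)mc² = 0.6779 × 1.53 × (3×10⁸)² = 9.335×10¹⁶ J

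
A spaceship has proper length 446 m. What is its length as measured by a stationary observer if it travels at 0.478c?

Proper length L₀ = 446 m
γ = 1/√(1 - 0.478²) = 1.1385
L = L₀/γ = 446/1.1385 = 391.7 m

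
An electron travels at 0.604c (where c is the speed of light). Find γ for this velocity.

v/c = 0.604, so (v/c)² = 0.364816
1 - (v/c)² = 0.635184
γ = 1/√(0.635184) = 1.255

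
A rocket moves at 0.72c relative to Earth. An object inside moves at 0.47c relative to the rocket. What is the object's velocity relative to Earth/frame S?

u = (u' + v)/(1 + u'v/c²)
Numerator: 0.47 + 0.72 = 1.19
Denominator: 1 + 0.3384 = 1.3384
u = 1.19/1.3384 = 0.8891c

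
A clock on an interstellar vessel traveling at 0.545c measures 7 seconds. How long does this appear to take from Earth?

Proper time Δt₀ = 7 seconds
γ = 1/√(1 - 0.545²) = 1.1927
Δt = γΔt₀ = 1.1927 × 7 = 8.349 seconds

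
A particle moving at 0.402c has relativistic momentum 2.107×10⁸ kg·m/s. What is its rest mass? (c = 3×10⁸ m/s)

γ = 1/√(1 - 0.402²) = 1.092
v = 0.402 × 3×10⁸ = 1.206×10⁸ m/s
m = p/(γv) = 2.107×10⁸/(1.092 × 1.206×10⁸) = 1.600 kg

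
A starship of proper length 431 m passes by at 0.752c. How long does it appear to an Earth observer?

Proper length L₀ = 431 m
γ = 1/√(1 - 0.752²) = 1.517
L = L₀/γ = 431/1.517 = 284.1 m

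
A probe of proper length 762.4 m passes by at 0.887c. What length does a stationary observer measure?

Proper length L₀ = 762.4 m
γ = 1/√(1 - 0.887²) = 2.1656
L = L₀/γ = 762.4/2.1656 = 352.1 m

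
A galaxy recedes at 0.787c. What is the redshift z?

β = 0.787
(1+β)/(1-β) = 1.787/0.213 = 8.3897
√(8.3897) = 2.896
z = 2.896 - 1 = 1.896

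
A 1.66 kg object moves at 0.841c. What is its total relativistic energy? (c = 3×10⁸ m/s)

γ = 1/√(1 - 0.841²) = 1.848
mc² = 1.66 × (3×10⁸)² = 1.494×10¹⁷ J
E = γmc² = 1.848 × 1.494×10¹⁷ = 2.761×10¹⁷ J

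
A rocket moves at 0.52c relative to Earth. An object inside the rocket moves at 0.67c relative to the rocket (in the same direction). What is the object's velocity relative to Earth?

u = (u' + v)/(1 + u'v/c²)
Numerator: 0.67 + 0.52 = 1.19
Denominator: 1 + 0.3484 = 1.3484
u = 1.19/1.3484 = 0.8825c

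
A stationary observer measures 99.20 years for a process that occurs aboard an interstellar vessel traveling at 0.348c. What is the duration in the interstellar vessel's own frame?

Dilated time Δt = 99.20 years
γ = 1/√(1 - 0.348²) = 1.0667
Δt₀ = Δt/γ = 99.20/1.0667 = 93.00 years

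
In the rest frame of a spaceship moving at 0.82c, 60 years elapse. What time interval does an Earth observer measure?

Proper time Δt₀ = 60 years
γ = 1/√(1 - 0.82²) = 1.747
Δt = γΔt₀ = 1.747 × 60 = 104.8 years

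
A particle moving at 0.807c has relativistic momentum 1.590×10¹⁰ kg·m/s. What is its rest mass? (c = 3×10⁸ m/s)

γ = 1/√(1 - 0.807²) = 1.69333
v = 0.807 × 3×10⁸ = 2.421×10⁸ m/s
m = p/(γv) = 1.590×10¹⁰/(1.69333 × 2.421×10⁸) = 38.78 kg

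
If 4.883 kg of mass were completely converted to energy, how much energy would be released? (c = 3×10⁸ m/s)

Using E = mc²:
c² = (3×10⁸)² = 9×10¹⁶ m²/s²
E = 4.883 × 9×10¹⁶ = 4.395×10¹⁷ J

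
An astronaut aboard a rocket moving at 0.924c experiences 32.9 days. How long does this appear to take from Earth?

Proper time Δt₀ = 32.9 days
γ = 1/√(1 - 0.924²) = 2.6151
Δt = γΔt₀ = 2.6151 × 32.9 = 86.04 days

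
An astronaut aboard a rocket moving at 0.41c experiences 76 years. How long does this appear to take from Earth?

Proper time Δt₀ = 76 years
γ = 1/√(1 - 0.41²) = 1.0964
Δt = γΔt₀ = 1.0964 × 76 = 83.33 years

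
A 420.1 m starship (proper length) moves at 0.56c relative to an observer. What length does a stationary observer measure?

Proper length L₀ = 420.1 m
γ = 1/√(1 - 0.56²) = 1.207011
L = L₀/γ = 420.1/1.207011 = 348.0 m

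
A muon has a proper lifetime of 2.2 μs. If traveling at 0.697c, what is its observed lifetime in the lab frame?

Proper lifetime τ₀ = 2.2 μs
γ = 1/√(1 - 0.697²) = 1.3946
τ = γτ₀ = 1.3946 × 2.2 μs = 3.068 μs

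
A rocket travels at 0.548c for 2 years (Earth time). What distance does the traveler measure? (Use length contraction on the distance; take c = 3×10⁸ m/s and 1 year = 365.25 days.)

Earth distance: d = v × t = 0.548c × 2 yr = 1.0376×10¹⁶ m
γ = 1.1955
d' = d/γ = 1.0376×10¹⁶/1.1955 = 8.679×10¹⁵ m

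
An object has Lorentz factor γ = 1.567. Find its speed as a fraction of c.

From γ = 1/√(1 - v²/c²):
1/γ² = 1/1.567² = 0.4073
v²/c² = 1 - 0.4073 = 0.5927
v/c = √(0.5927) = 0.7699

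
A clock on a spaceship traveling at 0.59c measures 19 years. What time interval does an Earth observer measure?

Proper time Δt₀ = 19 years
γ = 1/√(1 - 0.59²) = 1.2385
Δt = γΔt₀ = 1.2385 × 19 = 23.53 years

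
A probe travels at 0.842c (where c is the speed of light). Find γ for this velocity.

v/c = 0.842, so (v/c)² = 0.708964
1 - (v/c)² = 0.291036
γ = 1/√(0.291036) = 1.854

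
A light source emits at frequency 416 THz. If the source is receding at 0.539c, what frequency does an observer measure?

β = v/c = 0.539
(1-β)/(1+β) = 0.461/1.539 = 0.2995
Doppler factor = √(0.2995) = 0.5473
f_obs = 416 × 0.5473 = 227.7 THz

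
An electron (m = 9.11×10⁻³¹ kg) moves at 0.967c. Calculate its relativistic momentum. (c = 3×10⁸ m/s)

γ = 1/√(1 - 0.967²) = 3.925
v = 0.967 × 3×10⁸ = 2.901×10⁸ m/s
p = γmv = 3.925 × 9.11×10⁻³¹ × 2.901×10⁸ = 1.037×10⁻²¹ kg·m/s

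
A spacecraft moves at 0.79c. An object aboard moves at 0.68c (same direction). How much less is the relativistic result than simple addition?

Classical: u' + v = 0.68 + 0.79 = 1.47c
Relativistic: u = (0.68 + 0.79)/(1 + 0.5372) = 1.47/1.5372 = 0.9563c
Difference: 1.47 - 0.9563 = 0.5137c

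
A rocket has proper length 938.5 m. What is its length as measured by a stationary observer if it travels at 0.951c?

Proper length L₀ = 938.5 m
γ = 1/√(1 - 0.951²) = 3.234
L = L₀/γ = 938.5/3.234 = 290.2 m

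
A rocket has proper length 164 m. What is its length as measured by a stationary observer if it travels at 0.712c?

Proper length L₀ = 164 m
γ = 1/√(1 - 0.712²) = 1.424
L = L₀/γ = 164/1.424 = 115.2 m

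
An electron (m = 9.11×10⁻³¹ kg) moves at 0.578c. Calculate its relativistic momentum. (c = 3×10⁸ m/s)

γ = 1/√(1 - 0.578²) = 1.2254
v = 0.578 × 3×10⁸ = 1.734×10⁸ m/s
p = γmv = 1.2254 × 9.11×10⁻³¹ × 1.734×10⁸ = 1.936×10⁻²² kg·m/s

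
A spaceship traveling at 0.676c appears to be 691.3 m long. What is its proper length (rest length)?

Contracted length L = 691.3 m
γ = 1/√(1 - 0.676²) = 1.357
L₀ = γL = 1.357 × 691.3 = 938.1 m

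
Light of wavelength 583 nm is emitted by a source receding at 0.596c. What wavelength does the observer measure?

β = 0.596
Wavelength Doppler factor = √(1.596/0.404) = √(3.9505) = 1.988
λ_obs = 583 × 1.988 = 1159 nm (redshift)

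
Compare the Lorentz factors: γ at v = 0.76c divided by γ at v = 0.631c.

γ₁ = 1/√(1 - 0.76²) = 1.539
γ₂ = 1/√(1 - 0.631²) = 1.289
γ₁/γ₂ = 1.539/1.289 = 1.194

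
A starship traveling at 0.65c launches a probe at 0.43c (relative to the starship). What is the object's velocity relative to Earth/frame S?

u = (u' + v)/(1 + u'v/c²)
Numerator: 0.43 + 0.65 = 1.08
Denominator: 1 + 0.2795 = 1.2795
u = 1.08/1.2795 = 0.8441c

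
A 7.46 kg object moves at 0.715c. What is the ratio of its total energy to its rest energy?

E = γmc², E₀ = mc²
E/E₀ = γ = 1/√(1 - 0.715²) = 1.430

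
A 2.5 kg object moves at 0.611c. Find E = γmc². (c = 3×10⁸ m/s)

γ = 1/√(1 - 0.611²) = 1.263
mc² = 2.5 × (3×10⁸)² = 2.250×10¹⁷ J
E = γmc² = 1.263 × 2.250×10¹⁷ = 2.842×10¹⁷ J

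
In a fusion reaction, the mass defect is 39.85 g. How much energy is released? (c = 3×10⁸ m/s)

Convert mass defect: Δm = 39.85 g = 0.03985 kg
E = Δm·c² = 0.03985 × (3×10⁸)²
= 0.03985 × 9×10¹⁶ = 3.587×10¹⁵ J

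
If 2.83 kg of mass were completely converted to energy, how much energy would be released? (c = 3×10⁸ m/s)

Using E = mc²:
c² = (3×10⁸)² = 9×10¹⁶ m²/s²
E = 2.83 × 9×10¹⁶ = 2.547×10¹⁷ J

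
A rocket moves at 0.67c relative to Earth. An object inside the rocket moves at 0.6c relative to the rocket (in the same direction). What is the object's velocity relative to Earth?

u = (u' + v)/(1 + u'v/c²)
Numerator: 0.6 + 0.67 = 1.27
Denominator: 1 + 0.402 = 1.402
u = 1.27/1.402 = 0.9058c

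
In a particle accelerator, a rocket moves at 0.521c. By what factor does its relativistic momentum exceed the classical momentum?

p_rel = γmv, p_class = mv
Ratio = γ = 1/√(1 - 0.521²)
= 1/√(0.728559) = 1.172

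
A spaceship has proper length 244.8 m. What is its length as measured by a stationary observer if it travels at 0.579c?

Proper length L₀ = 244.8 m
γ = 1/√(1 - 0.579²) = 1.2265
L = L₀/γ = 244.8/1.2265 = 199.6 m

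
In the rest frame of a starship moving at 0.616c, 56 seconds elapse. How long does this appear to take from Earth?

Proper time Δt₀ = 56 seconds
γ = 1/√(1 - 0.616²) = 1.2694
Δt = γΔt₀ = 1.2694 × 56 = 71.09 seconds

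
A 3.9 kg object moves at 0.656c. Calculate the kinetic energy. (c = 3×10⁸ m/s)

γ = 1/√(1 - 0.656²) = 1.3249
γ - 1 = 0.3249
KE = (γ-1)mc² = 0.3249 × 3.9 × (3×10⁸)² = 1.140×10¹⁷ J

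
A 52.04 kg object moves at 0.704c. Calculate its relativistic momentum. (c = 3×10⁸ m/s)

γ = 1/√(1 - 0.704²) = 1.408
v = 0.704 × 3×10⁸ = 2.112×10⁸ m/s
p = γmv = 1.408 × 52.04 × 2.112×10⁸ = 1.548×10¹⁰ kg·m/s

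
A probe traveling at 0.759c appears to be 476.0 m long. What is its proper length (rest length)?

Contracted length L = 476.0 m
γ = 1/√(1 - 0.759²) = 1.536
L₀ = γL = 1.536 × 476.0 = 731.1 m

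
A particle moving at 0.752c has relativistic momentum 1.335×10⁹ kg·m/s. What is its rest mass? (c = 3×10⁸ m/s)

γ = 1/√(1 - 0.752²) = 1.517
v = 0.752 × 3×10⁸ = 2.256×10⁸ m/s
m = p/(γv) = 1.335×10⁹/(1.517 × 2.256×10⁸) = 3.901 kg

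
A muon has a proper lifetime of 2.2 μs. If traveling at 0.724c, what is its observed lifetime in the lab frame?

Proper lifetime τ₀ = 2.2 μs
γ = 1/√(1 - 0.724²) = 1.4497
τ = γτ₀ = 1.4497 × 2.2 μs = 3.189 μs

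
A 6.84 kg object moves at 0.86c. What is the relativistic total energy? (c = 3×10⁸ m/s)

γ = 1/√(1 - 0.86²) = 1.9597
mc² = 6.84 × (3×10⁸)² = 6.156×10¹⁷ J
E = γmc² = 1.9597 × 6.156×10¹⁷ = 1.206×10¹⁸ J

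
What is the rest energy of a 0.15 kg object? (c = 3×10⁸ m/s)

c² = (3×10⁸)² = 9.000×10¹⁶ m²/s²
E₀ = mc² = 0.15 × 9.000×10¹⁶ = 1.350×10¹⁶ J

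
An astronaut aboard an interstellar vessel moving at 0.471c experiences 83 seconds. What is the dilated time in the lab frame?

Proper time Δt₀ = 83 seconds
γ = 1/√(1 - 0.471²) = 1.1336
Δt = γΔt₀ = 1.1336 × 83 = 94.09 seconds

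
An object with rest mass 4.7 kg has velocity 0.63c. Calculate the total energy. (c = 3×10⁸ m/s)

γ = 1/√(1 - 0.63²) = 1.2877
mc² = 4.7 × (3×10⁸)² = 4.230×10¹⁷ J
E = γmc² = 1.2877 × 4.230×10¹⁷ = 5.447×10¹⁷ J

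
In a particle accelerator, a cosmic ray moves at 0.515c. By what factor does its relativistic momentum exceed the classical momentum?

p_rel = γmv, p_class = mv
Ratio = γ = 1/√(1 - 0.515²)
= 1/√(0.734775) = 1.167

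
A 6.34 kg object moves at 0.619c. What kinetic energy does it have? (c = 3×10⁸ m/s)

γ = 1/√(1 - 0.619²) = 1.2733
γ - 1 = 0.2733
KE = (γ-1)mc² = 0.2733 × 6.34 × (3×10⁸)² = 1.559×10¹⁷ J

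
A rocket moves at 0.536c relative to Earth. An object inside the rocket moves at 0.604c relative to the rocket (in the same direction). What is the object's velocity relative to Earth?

u = (u' + v)/(1 + u'v/c²)
Numerator: 0.604 + 0.536 = 1.14
Denominator: 1 + 0.323744 = 1.323744
u = 1.14/1.323744 = 0.8612c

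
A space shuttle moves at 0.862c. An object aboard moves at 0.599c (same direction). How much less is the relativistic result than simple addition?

Classical: u' + v = 0.599 + 0.862 = 1.461c
Relativistic: u = (0.599 + 0.862)/(1 + 0.516338) = 1.461/1.516338 = 0.9635c
Difference: 1.461 - 0.9635 = 0.4975c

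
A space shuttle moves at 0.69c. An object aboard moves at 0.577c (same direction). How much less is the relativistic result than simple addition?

Classical: u' + v = 0.577 + 0.69 = 1.267c
Relativistic: u = (0.577 + 0.69)/(1 + 0.39813) = 1.267/1.39813 = 0.9062c
Difference: 1.267 - 0.9062 = 0.3608c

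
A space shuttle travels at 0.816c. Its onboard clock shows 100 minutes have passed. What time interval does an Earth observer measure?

Proper time Δt₀ = 100 minutes
γ = 1/√(1 - 0.816²) = 1.730
Δt = γΔt₀ = 1.730 × 100 = 173.0 minutes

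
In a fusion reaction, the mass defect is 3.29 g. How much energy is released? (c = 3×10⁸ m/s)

Convert mass defect: Δm = 3.29 g = 0.00329 kg
E = Δm·c² = 0.00329 × (3×10⁸)²
= 0.00329 × 9×10¹⁶ = 2.961×10¹⁴ J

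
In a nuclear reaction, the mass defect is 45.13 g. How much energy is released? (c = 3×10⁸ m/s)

Convert mass defect: Δm = 45.13 g = 0.04513 kg
E = Δm·c² = 0.04513 × (3×10⁸)²
= 0.04513 × 9×10¹⁶ = 4.062×10¹⁵ J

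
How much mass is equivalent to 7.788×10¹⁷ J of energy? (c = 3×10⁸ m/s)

From E = mc², we get m = E/c²
c² = (3×10⁸)² = 9×10¹⁶ m²/s²
m = 7.788×10¹⁷ / 9×10¹⁶ = 8.653 kg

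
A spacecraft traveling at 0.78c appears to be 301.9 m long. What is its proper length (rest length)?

Contracted length L = 301.9 m
γ = 1/√(1 - 0.78²) = 1.598
L₀ = γL = 1.598 × 301.9 = 482.4 m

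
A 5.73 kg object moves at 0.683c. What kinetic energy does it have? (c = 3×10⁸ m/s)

γ = 1/√(1 - 0.683²) = 1.3691
γ - 1 = 0.3691
KE = (γ-1)mc² = 0.3691 × 5.73 × (3×10⁸)² = 1.903×10¹⁷ J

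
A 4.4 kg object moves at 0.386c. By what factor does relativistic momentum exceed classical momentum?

p_rel = γmv, p_class = mv
Ratio = γ = 1/√(1 - 0.386²) = 1.084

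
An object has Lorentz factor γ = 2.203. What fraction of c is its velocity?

From γ = 1/√(1 - v²/c²):
1/γ² = 1/2.203² = 0.20605
v²/c² = 1 - 0.20605 = 0.79395
v/c = √(0.79395) = 0.8910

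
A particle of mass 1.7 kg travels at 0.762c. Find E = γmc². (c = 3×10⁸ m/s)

γ = 1/√(1 - 0.762²) = 1.5442
mc² = 1.7 × (3×10⁸)² = 1.530×10¹⁷ J
E = γmc² = 1.5442 × 1.530×10¹⁷ = 2.363×10¹⁷ J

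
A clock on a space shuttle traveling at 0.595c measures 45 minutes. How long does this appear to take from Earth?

Proper time Δt₀ = 45 minutes
γ = 1/√(1 - 0.595²) = 1.2442
Δt = γΔt₀ = 1.2442 × 45 = 55.99 minutes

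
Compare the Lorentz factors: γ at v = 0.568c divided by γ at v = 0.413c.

γ₁ = 1/√(1 - 0.568²) = 1.215
γ₂ = 1/√(1 - 0.413²) = 1.098
γ₁/γ₂ = 1.215/1.098 = 1.107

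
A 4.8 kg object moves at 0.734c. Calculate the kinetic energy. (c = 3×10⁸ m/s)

γ = 1/√(1 - 0.734²) = 1.4724
γ - 1 = 0.4724
KE = (γ-1)mc² = 0.4724 × 4.8 × (3×10⁸)² = 2.041×10¹⁷ J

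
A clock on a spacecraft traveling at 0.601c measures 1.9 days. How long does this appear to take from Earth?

Proper time Δt₀ = 1.9 days
γ = 1/√(1 - 0.601²) = 1.251
Δt = γΔt₀ = 1.251 × 1.9 = 2.377 days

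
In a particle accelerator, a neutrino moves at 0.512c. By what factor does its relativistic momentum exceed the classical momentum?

p_rel = γmv, p_class = mv
Ratio = γ = 1/√(1 - 0.512²)
= 1/√(0.737856) = 1.164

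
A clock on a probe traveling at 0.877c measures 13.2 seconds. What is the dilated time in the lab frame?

Proper time Δt₀ = 13.2 seconds
γ = 1/√(1 - 0.877²) = 2.081
Δt = γΔt₀ = 2.081 × 13.2 = 27.47 seconds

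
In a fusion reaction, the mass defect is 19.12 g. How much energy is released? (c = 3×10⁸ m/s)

Convert mass defect: Δm = 19.12 g = 0.01912 kg
E = Δm·c² = 0.01912 × (3×10⁸)²
= 0.01912 × 9×10¹⁶ = 1.721×10¹⁵ J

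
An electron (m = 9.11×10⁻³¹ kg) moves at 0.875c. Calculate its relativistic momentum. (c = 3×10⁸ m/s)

γ = 1/√(1 - 0.875²) = 2.0656
v = 0.875 × 3×10⁸ = 2.625×10⁸ m/s
p = γmv = 2.0656 × 9.11×10⁻³¹ × 2.625×10⁸ = 4.940×10⁻²² kg·m/s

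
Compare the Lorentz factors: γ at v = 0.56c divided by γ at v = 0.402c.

γ₁ = 1/√(1 - 0.56²) = 1.207
γ₂ = 1/√(1 - 0.402²) = 1.092
γ₁/γ₂ = 1.207/1.092 = 1.105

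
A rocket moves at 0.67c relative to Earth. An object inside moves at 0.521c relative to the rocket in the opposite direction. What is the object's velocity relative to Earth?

Object's velocity in rocket frame is u' = -0.521c
u = (u' + v)/(1 + u'v/c²) = (v - 0.521)/(1 - 0.521·v/c²)
Numerator: 0.67 - 0.521 = 0.149
Denominator: 1 - 0.34907 = 0.65093
u = 0.149/0.65093 = 0.2289c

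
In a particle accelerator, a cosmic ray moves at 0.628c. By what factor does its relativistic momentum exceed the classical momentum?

p_rel = γmv, p_class = mv
Ratio = γ = 1/√(1 - 0.628²)
= 1/√(0.605616) = 1.285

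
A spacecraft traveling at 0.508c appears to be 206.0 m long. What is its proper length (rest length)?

Contracted length L = 206.0 m
γ = 1/√(1 - 0.508²) = 1.161
L₀ = γL = 1.161 × 206.0 = 239.2 m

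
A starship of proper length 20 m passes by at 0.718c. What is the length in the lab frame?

Proper length L₀ = 20 m
γ = 1/√(1 - 0.718²) = 1.437
L = L₀/γ = 20/1.437 = 13.92 m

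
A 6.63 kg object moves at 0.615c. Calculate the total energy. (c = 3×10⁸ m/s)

γ = 1/√(1 - 0.615²) = 1.2682
mc² = 6.63 × (3×10⁸)² = 5.967×10¹⁷ J
E = γmc² = 1.2682 × 5.967×10¹⁷ = 7.567×10¹⁷ J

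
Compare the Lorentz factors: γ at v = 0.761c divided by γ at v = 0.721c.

γ₁ = 1/√(1 - 0.761²) = 1.541
γ₂ = 1/√(1 - 0.721²) = 1.443
γ₁/γ₂ = 1.541/1.443 = 1.068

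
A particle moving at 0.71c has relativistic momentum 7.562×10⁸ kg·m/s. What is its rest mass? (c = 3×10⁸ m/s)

γ = 1/√(1 - 0.71²) = 1.420
v = 0.71 × 3×10⁸ = 2.130×10⁸ m/s
m = p/(γv) = 7.562×10⁸/(1.420 × 2.130×10⁸) = 2.500 kg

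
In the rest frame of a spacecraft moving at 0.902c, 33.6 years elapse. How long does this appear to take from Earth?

Proper time Δt₀ = 33.6 years
γ = 1/√(1 - 0.902²) = 2.31623
Δt = γΔt₀ = 2.31623 × 33.6 = 77.83 years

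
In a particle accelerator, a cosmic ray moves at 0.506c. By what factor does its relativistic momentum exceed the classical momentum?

p_rel = γmv, p_class = mv
Ratio = γ = 1/√(1 - 0.506²)
= 1/√(0.743964) = 1.159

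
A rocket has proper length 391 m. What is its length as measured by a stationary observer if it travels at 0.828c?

Proper length L₀ = 391 m
γ = 1/√(1 - 0.828²) = 1.7834
L = L₀/γ = 391/1.7834 = 219.2 m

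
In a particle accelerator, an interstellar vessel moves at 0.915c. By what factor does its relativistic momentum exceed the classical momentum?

p_rel = γmv, p_class = mv
Ratio = γ = 1/√(1 - 0.915²)
= 1/√(0.162775) = 2.479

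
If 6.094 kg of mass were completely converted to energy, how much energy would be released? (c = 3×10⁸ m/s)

Using E = mc²:
c² = (3×10⁸)² = 9×10¹⁶ m²/s²
E = 6.094 × 9×10¹⁶ = 5.485×10¹⁷ J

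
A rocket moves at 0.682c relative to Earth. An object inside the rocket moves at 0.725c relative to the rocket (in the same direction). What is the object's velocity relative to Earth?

u = (u' + v)/(1 + u'v/c²)
Numerator: 0.725 + 0.682 = 1.407
Denominator: 1 + 0.49445 = 1.49445
u = 1.407/1.49445 = 0.9415c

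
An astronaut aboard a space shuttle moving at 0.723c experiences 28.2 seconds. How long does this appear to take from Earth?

Proper time Δt₀ = 28.2 seconds
γ = 1/√(1 - 0.723²) = 1.4475
Δt = γΔt₀ = 1.4475 × 28.2 = 40.82 seconds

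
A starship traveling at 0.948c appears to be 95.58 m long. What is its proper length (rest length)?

Contracted length L = 95.58 m
γ = 1/√(1 - 0.948²) = 3.142
L₀ = γL = 3.142 × 95.58 = 300.3 m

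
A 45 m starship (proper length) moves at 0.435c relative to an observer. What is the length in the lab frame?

Proper length L₀ = 45 m
γ = 1/√(1 - 0.435²) = 1.1106
L = L₀/γ = 45/1.1106 = 40.52 m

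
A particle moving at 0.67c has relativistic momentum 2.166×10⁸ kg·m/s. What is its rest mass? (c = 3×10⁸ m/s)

γ = 1/√(1 - 0.67²) = 1.347
v = 0.67 × 3×10⁸ = 2.010×10⁸ m/s
m = p/(γv) = 2.166×10⁸/(1.347 × 2.010×10⁸) = 0.8000 kg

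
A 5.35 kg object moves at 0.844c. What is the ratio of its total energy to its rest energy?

E = γmc², E₀ = mc²
E/E₀ = γ = 1/√(1 - 0.844²) = 1.864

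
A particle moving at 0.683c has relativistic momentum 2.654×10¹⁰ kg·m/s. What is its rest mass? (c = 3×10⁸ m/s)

γ = 1/√(1 - 0.683²) = 1.369
v = 0.683 × 3×10⁸ = 2.049×10⁸ m/s
m = p/(γv) = 2.654×10¹⁰/(1.369 × 2.049×10⁸) = 94.61 kg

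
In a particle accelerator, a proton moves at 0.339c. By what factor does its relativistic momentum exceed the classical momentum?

p_rel = γmv, p_class = mv
Ratio = γ = 1/√(1 - 0.339²)
= 1/√(0.885079) = 1.063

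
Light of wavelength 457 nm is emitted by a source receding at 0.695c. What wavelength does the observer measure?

β = 0.695
Wavelength Doppler factor = √(1.695/0.305) = √(5.557) = 2.357
λ_obs = 457 × 2.357 = 1077 nm (redshift)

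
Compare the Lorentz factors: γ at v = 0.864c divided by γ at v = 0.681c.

γ₁ = 1/√(1 - 0.864²) = 1.986
γ₂ = 1/√(1 - 0.681²) = 1.366
γ₁/γ₂ = 1.986/1.366 = 1.454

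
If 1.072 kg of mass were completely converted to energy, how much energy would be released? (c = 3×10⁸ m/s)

Using E = mc²:
c² = (3×10⁸)² = 9×10¹⁶ m²/s²
E = 1.072 × 9×10¹⁶ = 9.648×10¹⁶ J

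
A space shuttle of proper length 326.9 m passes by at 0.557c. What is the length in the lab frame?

Proper length L₀ = 326.9 m
γ = 1/√(1 - 0.557²) = 1.204
L = L₀/γ = 326.9/1.204 = 271.5 m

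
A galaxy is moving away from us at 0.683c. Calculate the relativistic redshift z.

β = 0.683
(1+β)/(1-β) = 1.683/0.317 = 5.309
√(5.309) = 2.304
z = 2.304 - 1 = 1.304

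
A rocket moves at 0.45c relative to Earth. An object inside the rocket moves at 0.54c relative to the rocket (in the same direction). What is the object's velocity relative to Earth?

u = (u' + v)/(1 + u'v/c²)
Numerator: 0.54 + 0.45 = 0.99
Denominator: 1 + 0.243 = 1.243
u = 0.99/1.243 = 0.7965c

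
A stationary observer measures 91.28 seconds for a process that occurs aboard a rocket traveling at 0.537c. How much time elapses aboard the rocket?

Dilated time Δt = 91.28 seconds
γ = 1/√(1 - 0.537²) = 1.1854
Δt₀ = Δt/γ = 91.28/1.1854 = 77.00 seconds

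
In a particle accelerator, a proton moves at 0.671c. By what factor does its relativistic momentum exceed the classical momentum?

p_rel = γmv, p_class = mv
Ratio = γ = 1/√(1 - 0.671²)
= 1/√(0.549759) = 1.349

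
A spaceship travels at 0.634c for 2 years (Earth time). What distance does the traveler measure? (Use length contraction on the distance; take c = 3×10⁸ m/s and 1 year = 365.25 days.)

Earth distance: d = v × t = 0.634c × 2 yr = 1.200451×10¹⁶ m
γ = 1.293104
d' = d/γ = 1.200451×10¹⁶/1.293104 = 9.283×10¹⁵ m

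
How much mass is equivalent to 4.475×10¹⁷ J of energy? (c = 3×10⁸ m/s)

From E = mc², we get m = E/c²
c² = (3×10⁸)² = 9×10¹⁶ m²/s²
m = 4.475×10¹⁷ / 9×10¹⁶ = 4.972 kg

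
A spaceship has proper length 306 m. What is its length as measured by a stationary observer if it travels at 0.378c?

Proper length L₀ = 306 m
γ = 1/√(1 - 0.378²) = 1.080
L = L₀/γ = 306/1.080 = 283.3 m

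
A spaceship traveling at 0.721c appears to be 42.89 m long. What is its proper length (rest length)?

Contracted length L = 42.89 m
γ = 1/√(1 - 0.721²) = 1.44314
L₀ = γL = 1.44314 × 42.89 = 61.90 m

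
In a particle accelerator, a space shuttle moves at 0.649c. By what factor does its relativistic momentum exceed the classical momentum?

p_rel = γmv, p_class = mv
Ratio = γ = 1/√(1 - 0.649²)
= 1/√(0.578799) = 1.314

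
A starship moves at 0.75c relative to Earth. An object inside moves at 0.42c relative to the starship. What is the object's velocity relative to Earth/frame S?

u = (u' + v)/(1 + u'v/c²)
Numerator: 0.42 + 0.75 = 1.17
Denominator: 1 + 0.315 = 1.315
u = 1.17/1.315 = 0.8897c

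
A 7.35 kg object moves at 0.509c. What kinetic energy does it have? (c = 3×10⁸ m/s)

γ = 1/√(1 - 0.509²) = 1.1618
γ - 1 = 0.1618
KE = (γ-1)mc² = 0.1618 × 7.35 × (3×10⁸)² = 1.070×10¹⁷ J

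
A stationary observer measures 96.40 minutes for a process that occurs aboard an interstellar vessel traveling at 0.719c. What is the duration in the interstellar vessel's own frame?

Dilated time Δt = 96.40 minutes
γ = 1/√(1 - 0.719²) = 1.4388
Δt₀ = Δt/γ = 96.40/1.4388 = 67.00 minutes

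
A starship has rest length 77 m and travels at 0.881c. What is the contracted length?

Proper length L₀ = 77 m
γ = 1/√(1 - 0.881²) = 2.1136
L = L₀/γ = 77/2.1136 = 36.43 m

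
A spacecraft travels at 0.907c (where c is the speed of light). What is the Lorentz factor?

v/c = 0.907, so (v/c)² = 0.822649
1 - (v/c)² = 0.177351
γ = 1/√(0.177351) = 2.375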